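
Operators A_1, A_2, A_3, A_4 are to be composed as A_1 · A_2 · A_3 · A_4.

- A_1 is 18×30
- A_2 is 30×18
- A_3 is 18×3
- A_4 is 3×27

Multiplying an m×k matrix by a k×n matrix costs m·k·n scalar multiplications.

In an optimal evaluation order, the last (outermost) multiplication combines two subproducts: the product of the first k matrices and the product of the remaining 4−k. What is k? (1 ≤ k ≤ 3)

Adjacent pairs: A_1A_2 = 18·30·18 = 9720; A_2A_3 = 30·18·3 = 1620; A_3A_4 = 18·3·27 = 1458.
Length 3: A_1..A_3: k=1: 0+1620+18·30·3=3240; k=2: 9720+0+18·18·3=10692 → min 3240 | A_2..A_4: k=2: 0+1458+30·18·27=16038; k=3: 1620+0+30·3·27=4050 → min 4050.
Top-level splits: k=1: (A_1..A_1)·(A_2..A_4) → 0+4050+18·30·27 = 18630; k=2: (A_1..A_2)·(A_3..A_4) → 9720+1458+18·18·27 = 19926; k=3: (A_1..A_3)·(A_4..A_4) → 3240+0+18·3·27 = 4698.
Best split is after A_3, i.e. k = 3.

3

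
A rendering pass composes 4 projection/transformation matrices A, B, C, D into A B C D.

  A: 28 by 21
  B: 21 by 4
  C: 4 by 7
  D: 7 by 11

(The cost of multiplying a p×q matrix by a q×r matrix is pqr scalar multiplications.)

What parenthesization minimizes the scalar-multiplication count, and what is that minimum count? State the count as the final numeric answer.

3892

Adjacent pairs: AB = 28·21·4 = 2352; BC = 21·4·7 = 588; CD = 4·7·11 = 308.
Length 3: A..C: k=1: 0+588+28·21·7=4704; k=2: 2352+0+28·4·7=3136 → min 3136 | B..D: k=2: 0+308+21·4·11=1232; k=3: 588+0+21·7·11=2205 → min 1232.
Length 4: A..D: k=1: 0+1232+28·21·11=7700; k=2: 2352+308+28·4·11=3892; k=3: 3136+0+28·7·11=5292 → min 3892.
Optimal parenthesization: ((A B) (C D)) with cost 3892.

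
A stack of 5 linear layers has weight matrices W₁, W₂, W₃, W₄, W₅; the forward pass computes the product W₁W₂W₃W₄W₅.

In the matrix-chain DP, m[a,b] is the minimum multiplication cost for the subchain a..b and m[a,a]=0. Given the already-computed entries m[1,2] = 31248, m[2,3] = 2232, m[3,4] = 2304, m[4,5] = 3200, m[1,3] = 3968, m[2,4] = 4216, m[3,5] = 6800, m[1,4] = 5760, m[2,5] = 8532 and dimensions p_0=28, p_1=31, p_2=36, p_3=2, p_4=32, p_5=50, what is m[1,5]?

9968

m[1,5] = min over k∈[1,4] of m[1,k]+m[k+1,5]+p_{0}·p_k·p_{5}.
k=1: 0 + 8532 + 28·31·50 = 51932; k=2: 31248 + 6800 + 28·36·50 = 88448; k=3: 3968 + 3200 + 28·2·50 = 9968; k=4: 5760 + 0 + 28·32·50 = 50560.
Minimum: 9968 at k=3.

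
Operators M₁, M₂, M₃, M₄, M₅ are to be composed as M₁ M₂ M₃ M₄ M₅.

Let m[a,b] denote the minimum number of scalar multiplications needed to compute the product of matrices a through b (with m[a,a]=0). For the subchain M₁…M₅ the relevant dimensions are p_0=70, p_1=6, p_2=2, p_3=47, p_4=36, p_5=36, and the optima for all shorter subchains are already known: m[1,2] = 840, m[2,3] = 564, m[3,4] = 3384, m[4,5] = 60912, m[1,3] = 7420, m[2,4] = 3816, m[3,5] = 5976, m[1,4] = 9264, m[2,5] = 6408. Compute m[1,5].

m[1,5] = min over k∈[1,4] of m[1,k]+m[k+1,5]+p_{0}·p_k·p_{5}.
k=1: 0 + 6408 + 70·6·36 = 21528; k=2: 840 + 5976 + 70·2·36 = 11856; k=3: 7420 + 60912 + 70·47·36 = 186772; k=4: 9264 + 0 + 70·36·36 = 99984.
Minimum: 11856 at k=2.

11856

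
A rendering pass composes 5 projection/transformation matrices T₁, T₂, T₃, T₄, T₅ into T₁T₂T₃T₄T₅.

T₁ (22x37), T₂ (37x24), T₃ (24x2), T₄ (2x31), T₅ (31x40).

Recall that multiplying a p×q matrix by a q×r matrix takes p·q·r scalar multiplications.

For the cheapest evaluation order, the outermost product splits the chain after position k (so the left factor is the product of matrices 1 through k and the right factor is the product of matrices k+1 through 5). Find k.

Adjacent pairs: T₁T₂ = 22·37·24 = 19536; T₂T₃ = 37·24·2 = 1776; T₃T₄ = 24·2·31 = 1488; T₄T₅ = 2·31·40 = 2480.
Length 3: T₁..T₃: k=1: 0+1776+22·37·2=3404; k=2: 19536+0+22·24·2=20592 → min 3404 | T₂..T₄: k=2: 0+1488+37·24·31=29016; k=3: 1776+0+37·2·31=4070 → min 4070 | T₃..T₅: k=3: 0+2480+24·2·40=4400; k=4: 1488+0+24·31·40=31248 → min 4400.
Length 4: T₁..T₄: k=1: 0+4070+22·37·31=29304; k=2: 19536+1488+22·24·31=37392; k=3: 3404+0+22·2·31=4768 → min 4768 | T₂..T₅: k=2: 0+4400+37·24·40=39920; k=3: 1776+2480+37·2·40=7216; k=4: 4070+0+37·31·40=49950 → min 7216.
Top-level splits: k=1: (T₁..T₁)·(T₂..T₅) → 0+7216+22·37·40 = 39776; k=2: (T₁..T₂)·(T₃..T₅) → 19536+4400+22·24·40 = 45056; k=3: (T₁..T₃)·(T₄..T₅) → 3404+2480+22·2·40 = 7644; k=4: (T₁..T₄)·(T₅..T₅) → 4768+0+22·31·40 = 32048.
Best split is after T₃, i.e. k = 3.

3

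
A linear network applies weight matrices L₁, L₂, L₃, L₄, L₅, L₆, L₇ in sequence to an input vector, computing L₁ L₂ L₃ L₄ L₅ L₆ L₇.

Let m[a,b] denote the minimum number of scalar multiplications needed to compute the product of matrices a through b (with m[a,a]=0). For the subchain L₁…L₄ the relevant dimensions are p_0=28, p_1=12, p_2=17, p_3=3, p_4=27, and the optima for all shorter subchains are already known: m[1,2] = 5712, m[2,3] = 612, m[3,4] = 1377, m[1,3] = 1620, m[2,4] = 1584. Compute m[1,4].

3888

m[1,4] = min over k∈[1,3] of m[1,k]+m[k+1,4]+p_{0}·p_k·p_{4}.
k=1: 0 + 1584 + 28·12·27 = 10656; k=2: 5712 + 1377 + 28·17·27 = 19941; k=3: 1620 + 0 + 28·3·27 = 3888.
Minimum: 3888 at k=3.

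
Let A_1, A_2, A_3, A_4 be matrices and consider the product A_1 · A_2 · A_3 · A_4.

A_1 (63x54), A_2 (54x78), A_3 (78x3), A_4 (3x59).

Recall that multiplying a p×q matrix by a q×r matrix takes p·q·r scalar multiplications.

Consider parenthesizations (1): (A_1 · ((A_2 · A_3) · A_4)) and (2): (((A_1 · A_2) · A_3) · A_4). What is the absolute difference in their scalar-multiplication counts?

68337

Order (1) = (A_1 · ((A_2 · A_3) · A_4)): (A_2 · A_3): 54×78 by 78×3 → 54×3, cost 54·78·3 = 12636; ((A_2 · A_3) · A_4): 54×3 by 3×59 → 54×59, cost 54·3·59 = 9558; cumulative 22194; (A_1 · ((A_2 · A_3) · A_4)): 63×54 by 54×59 → 63×59, cost 63·54·59 = 200718; cumulative 222912. Total 222912.
Order (2) = (((A_1 · A_2) · A_3) · A_4): (A_1 · A_2): 63×54 by 54×78 → 63×78, cost 63·54·78 = 265356; ((A_1 · A_2) · A_3): 63×78 by 78×3 → 63×3, cost 63·78·3 = 14742; cumulative 280098; (((A_1 · A_2) · A_3) · A_4): 63×3 by 3×59 → 63×59, cost 63·3·59 = 11151; cumulative 291249. Total 291249.
Difference: |222912 − 291249| = 68337.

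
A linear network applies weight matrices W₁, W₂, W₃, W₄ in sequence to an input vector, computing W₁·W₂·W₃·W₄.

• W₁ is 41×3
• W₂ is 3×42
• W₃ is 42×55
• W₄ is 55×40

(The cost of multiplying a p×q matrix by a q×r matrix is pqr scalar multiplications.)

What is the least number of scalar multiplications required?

18450

Adjacent pairs: W₁W₂ = 41·3·42 = 5166; W₂W₃ = 3·42·55 = 6930; W₃W₄ = 42·55·40 = 92400.
Length 3: W₁..W₃: k=1: 0+6930+41·3·55=13695; k=2: 5166+0+41·42·55=99876 → min 13695 | W₂..W₄: k=2: 0+92400+3·42·40=97440; k=3: 6930+0+3·55·40=13530 → min 13530.
Length 4: W₁..W₄: k=1: 0+13530+41·3·40=18450; k=2: 5166+92400+41·42·40=166446; k=3: 13695+0+41·55·40=103895 → min 18450.
Optimal order: (W₁·((W₂·W₃)·W₄)) with cost 18450.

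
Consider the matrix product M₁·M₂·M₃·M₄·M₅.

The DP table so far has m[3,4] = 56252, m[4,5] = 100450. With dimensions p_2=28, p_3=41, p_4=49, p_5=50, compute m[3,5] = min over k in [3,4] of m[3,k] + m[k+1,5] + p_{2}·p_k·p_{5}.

124852

m[3,5] = min over k∈[3,4] of m[3,k]+m[k+1,5]+p_{2}·p_k·p_{5}.
k=3: 0 + 100450 + 28·41·50 = 157850; k=4: 56252 + 0 + 28·49·50 = 124852.
Minimum: 124852 at k=4.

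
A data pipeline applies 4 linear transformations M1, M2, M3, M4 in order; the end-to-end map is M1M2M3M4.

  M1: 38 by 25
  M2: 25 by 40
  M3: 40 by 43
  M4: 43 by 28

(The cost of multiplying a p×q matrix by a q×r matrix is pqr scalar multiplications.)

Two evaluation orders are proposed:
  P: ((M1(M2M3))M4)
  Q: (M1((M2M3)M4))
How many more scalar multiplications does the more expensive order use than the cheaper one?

29902

Order P = ((M1(M2M3))M4): (M2M3): 25×40 by 40×43 → 25×43, cost 25·40·43 = 43000; (M1(M2M3)): 38×25 by 25×43 → 38×43, cost 38·25·43 = 40850; cumulative 83850; ((M1(M2M3))M4): 38×43 by 43×28 → 38×28, cost 38·43·28 = 45752; cumulative 129602. Total 129602.
Order Q = (M1((M2M3)M4)): (M2M3): 25×40 by 40×43 → 25×43, cost 25·40·43 = 43000; ((M2M3)M4): 25×43 by 43×28 → 25×28, cost 25·43·28 = 30100; cumulative 73100; (M1((M2M3)M4)): 38×25 by 25×28 → 38×28, cost 38·25·28 = 26600; cumulative 99700. Total 99700.
Difference: |129602 − 99700| = 29902.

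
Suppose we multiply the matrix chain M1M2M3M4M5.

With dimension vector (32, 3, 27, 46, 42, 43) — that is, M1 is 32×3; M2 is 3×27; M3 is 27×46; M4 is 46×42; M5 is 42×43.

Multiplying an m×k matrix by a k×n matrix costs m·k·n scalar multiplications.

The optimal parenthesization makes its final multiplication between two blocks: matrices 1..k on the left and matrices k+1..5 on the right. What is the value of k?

Adjacent pairs: M1M2 = 32·3·27 = 2592; M2M3 = 3·27·46 = 3726; M3M4 = 27·46·42 = 52164; M4M5 = 46·42·43 = 83076.
Length 3: M1..M3: k=1: 0+3726+32·3·46=8142; k=2: 2592+0+32·27·46=42336 → min 8142 | M2..M4: k=2: 0+52164+3·27·42=55566; k=3: 3726+0+3·46·42=9522 → min 9522 | M3..M5: k=3: 0+83076+27·46·43=136482; k=4: 52164+0+27·42·43=100926 → min 100926.
Length 4: M1..M4: k=1: 0+9522+32·3·42=13554; k=2: 2592+52164+32·27·42=91044; k=3: 8142+0+32·46·42=69966 → min 13554 | M2..M5: k=2: 0+100926+3·27·43=104409; k=3: 3726+83076+3·46·43=92736; k=4: 9522+0+3·42·43=14940 → min 14940.
Top-level splits: k=1: (M1..M1)·(M2..M5) → 0+14940+32·3·43 = 19068; k=2: (M1..M2)·(M3..M5) → 2592+100926+32·27·43 = 140670; k=3: (M1..M3)·(M4..M5) → 8142+83076+32·46·43 = 154514; k=4: (M1..M4)·(M5..M5) → 13554+0+32·42·43 = 71346.
Best split is after M1, i.e. k = 1.

1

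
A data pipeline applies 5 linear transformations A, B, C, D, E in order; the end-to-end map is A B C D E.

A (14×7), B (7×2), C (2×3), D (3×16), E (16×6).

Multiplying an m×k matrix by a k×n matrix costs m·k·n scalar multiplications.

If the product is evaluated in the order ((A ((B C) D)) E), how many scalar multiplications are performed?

(B C): 7×2 by 2×3 → 7×3, cost 7·2·3 = 42
((B C) D): 7×3 by 3×16 → 7×16, cost 7·3·16 = 336; cumulative 378
(A ((B C) D)): 14×7 by 7×16 → 14×16, cost 14·7·16 = 1568; cumulative 1946
((A ((B C) D)) E): 14×16 by 16×6 → 14×6, cost 14·16·6 = 1344; cumulative 3290
Total: 3290 scalar multiplications.

3290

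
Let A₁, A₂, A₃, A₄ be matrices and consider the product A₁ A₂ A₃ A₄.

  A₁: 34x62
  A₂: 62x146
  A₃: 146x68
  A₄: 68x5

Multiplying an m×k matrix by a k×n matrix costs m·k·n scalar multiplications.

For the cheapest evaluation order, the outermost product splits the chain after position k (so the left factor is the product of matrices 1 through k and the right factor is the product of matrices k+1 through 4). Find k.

Adjacent pairs: A₁A₂ = 34·62·146 = 307768; A₂A₃ = 62·146·68 = 615536; A₃A₄ = 146·68·5 = 49640.
Length 3: A₁..A₃: k=1: 0+615536+34·62·68=758880; k=2: 307768+0+34·146·68=645320 → min 645320 | A₂..A₄: k=2: 0+49640+62·146·5=94900; k=3: 615536+0+62·68·5=636616 → min 94900.
Top-level splits: k=1: (A₁..A₁)·(A₂..A₄) → 0+94900+34·62·5 = 105440; k=2: (A₁..A₂)·(A₃..A₄) → 307768+49640+34·146·5 = 382228; k=3: (A₁..A₃)·(A₄..A₄) → 645320+0+34·68·5 = 656880.
Best split is after A₁, i.e. k = 1.

1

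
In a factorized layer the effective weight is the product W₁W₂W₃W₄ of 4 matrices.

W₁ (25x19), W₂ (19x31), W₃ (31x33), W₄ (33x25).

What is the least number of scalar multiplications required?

46987

Adjacent pairs: W₁W₂ = 25·19·31 = 14725; W₂W₃ = 19·31·33 = 19437; W₃W₄ = 31·33·25 = 25575.
Length 3: W₁..W₃: k=1: 0+19437+25·19·33=35112; k=2: 14725+0+25·31·33=40300 → min 35112 | W₂..W₄: k=2: 0+25575+19·31·25=40300; k=3: 19437+0+19·33·25=35112 → min 35112.
Length 4: W₁..W₄: k=1: 0+35112+25·19·25=46987; k=2: 14725+25575+25·31·25=59675; k=3: 35112+0+25·33·25=55737 → min 46987.
Optimal order: (W₁((W₂W₃)W₄)) with cost 46987.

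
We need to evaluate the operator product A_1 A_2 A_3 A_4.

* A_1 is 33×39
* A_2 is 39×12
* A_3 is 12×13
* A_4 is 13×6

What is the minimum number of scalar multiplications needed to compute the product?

11466

Adjacent pairs: A_1A_2 = 33·39·12 = 15444; A_2A_3 = 39·12·13 = 6084; A_3A_4 = 12·13·6 = 936.
Length 3: A_1..A_3: k=1: 0+6084+33·39·13=22815; k=2: 15444+0+33·12·13=20592 → min 20592 | A_2..A_4: k=2: 0+936+39·12·6=3744; k=3: 6084+0+39·13·6=9126 → min 3744.
Length 4: A_1..A_4: k=1: 0+3744+33·39·6=11466; k=2: 15444+936+33·12·6=18756; k=3: 20592+0+33·13·6=23166 → min 11466.
Optimal order: (A_1 (A_2 (A_3 A_4))) with cost 11466.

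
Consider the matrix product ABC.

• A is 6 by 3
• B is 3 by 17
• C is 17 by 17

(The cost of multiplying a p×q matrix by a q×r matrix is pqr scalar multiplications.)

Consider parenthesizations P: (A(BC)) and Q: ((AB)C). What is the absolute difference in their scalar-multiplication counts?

Order P = (A(BC)): (BC): 3×17 by 17×17 → 3×17, cost 3·17·17 = 867; (A(BC)): 6×3 by 3×17 → 6×17, cost 6·3·17 = 306; cumulative 1173. Total 1173.
Order Q = ((AB)C): (AB): 6×3 by 3×17 → 6×17, cost 6·3·17 = 306; ((AB)C): 6×17 by 17×17 → 6×17, cost 6·17·17 = 1734; cumulative 2040. Total 2040.
Difference: |1173 − 2040| = 867.

867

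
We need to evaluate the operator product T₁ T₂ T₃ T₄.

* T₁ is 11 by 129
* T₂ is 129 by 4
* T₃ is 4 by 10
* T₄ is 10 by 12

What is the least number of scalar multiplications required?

Adjacent pairs: T₁T₂ = 11·129·4 = 5676; T₂T₃ = 129·4·10 = 5160; T₃T₄ = 4·10·12 = 480.
Length 3: T₁..T₃: k=1: 0+5160+11·129·10=19350; k=2: 5676+0+11·4·10=6116 → min 6116 | T₂..T₄: k=2: 0+480+129·4·12=6672; k=3: 5160+0+129·10·12=20640 → min 6672.
Length 4: T₁..T₄: k=1: 0+6672+11·129·12=23700; k=2: 5676+480+11·4·12=6684; k=3: 6116+0+11·10·12=7436 → min 6684.
Optimal order: ((T₁ T₂) (T₃ T₄)) with cost 6684.

6684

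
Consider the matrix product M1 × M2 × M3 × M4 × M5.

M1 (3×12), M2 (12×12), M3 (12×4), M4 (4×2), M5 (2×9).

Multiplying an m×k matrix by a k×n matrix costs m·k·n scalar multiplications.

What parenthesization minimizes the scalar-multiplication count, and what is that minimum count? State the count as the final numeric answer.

510

Adjacent pairs: M1M2 = 3·12·12 = 432; M2M3 = 12·12·4 = 576; M3M4 = 12·4·2 = 96; M4M5 = 4·2·9 = 72.
Length 3: M1..M3: k=1: 0+576+3·12·4=720; k=2: 432+0+3·12·4=576 → min 576 | M2..M4: k=2: 0+96+12·12·2=384; k=3: 576+0+12·4·2=672 → min 384 | M3..M5: k=3: 0+72+12·4·9=504; k=4: 96+0+12·2·9=312 → min 312.
Length 4: M1..M4: k=1: 0+384+3·12·2=456; k=2: 432+96+3·12·2=600; k=3: 576+0+3·4·2=600 → min 456 | M2..M5: k=2: 0+312+12·12·9=1608; k=3: 576+72+12·4·9=1080; k=4: 384+0+12·2·9=600 → min 600.
Length 5: M1..M5: k=1: 0+600+3·12·9=924; k=2: 432+312+3·12·9=1068; k=3: 576+72+3·4·9=756; k=4: 456+0+3·2·9=510 → min 510.
Optimal parenthesization: ((M1 × (M2 × (M3 × M4))) × M5) with cost 510.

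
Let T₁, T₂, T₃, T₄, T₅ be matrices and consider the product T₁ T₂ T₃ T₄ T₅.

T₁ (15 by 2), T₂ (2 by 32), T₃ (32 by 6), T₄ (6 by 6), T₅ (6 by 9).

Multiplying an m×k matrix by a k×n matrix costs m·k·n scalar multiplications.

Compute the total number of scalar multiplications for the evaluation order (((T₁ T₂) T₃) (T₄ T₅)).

4974

(T₁ T₂): 15×2 by 2×32 → 15×32, cost 15·2·32 = 960
((T₁ T₂) T₃): 15×32 by 32×6 → 15×6, cost 15·32·6 = 2880; cumulative 3840
(T₄ T₅): 6×6 by 6×9 → 6×9, cost 6·6·9 = 324
(((T₁ T₂) T₃) (T₄ T₅)): 15×6 by 6×9 → 15×9, cost 15·6·9 = 810; cumulative 4974
Total: 4974 scalar multiplications.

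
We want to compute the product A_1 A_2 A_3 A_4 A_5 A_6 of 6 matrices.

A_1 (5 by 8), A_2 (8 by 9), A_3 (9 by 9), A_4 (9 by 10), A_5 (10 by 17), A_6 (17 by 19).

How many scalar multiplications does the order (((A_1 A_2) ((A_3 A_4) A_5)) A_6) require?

5080

(A_1 A_2): 5×8 by 8×9 → 5×9, cost 5·8·9 = 360
(A_3 A_4): 9×9 by 9×10 → 9×10, cost 9·9·10 = 810
((A_3 A_4) A_5): 9×10 by 10×17 → 9×17, cost 9·10·17 = 1530; cumulative 2340
((A_1 A_2) ((A_3 A_4) A_5)): 5×9 by 9×17 → 5×17, cost 5·9·17 = 765; cumulative 3465
(((A_1 A_2) ((A_3 A_4) A_5)) A_6): 5×17 by 17×19 → 5×19, cost 5·17·19 = 1615; cumulative 5080
Total: 5080 scalar multiplications.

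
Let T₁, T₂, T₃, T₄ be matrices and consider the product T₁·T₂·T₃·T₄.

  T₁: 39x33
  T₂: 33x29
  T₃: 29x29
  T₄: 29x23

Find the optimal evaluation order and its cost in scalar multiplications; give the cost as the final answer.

Adjacent pairs: T₁T₂ = 39·33·29 = 37323; T₂T₃ = 33·29·29 = 27753; T₃T₄ = 29·29·23 = 19343.
Length 3: T₁..T₃: k=1: 0+27753+39·33·29=65076; k=2: 37323+0+39·29·29=70122 → min 65076 | T₂..T₄: k=2: 0+19343+33·29·23=41354; k=3: 27753+0+33·29·23=49764 → min 41354.
Length 4: T₁..T₄: k=1: 0+41354+39·33·23=70955; k=2: 37323+19343+39·29·23=82679; k=3: 65076+0+39·29·23=91089 → min 70955.
Optimal parenthesization: (T₁·(T₂·(T₃·T₄))) with cost 70955.

70955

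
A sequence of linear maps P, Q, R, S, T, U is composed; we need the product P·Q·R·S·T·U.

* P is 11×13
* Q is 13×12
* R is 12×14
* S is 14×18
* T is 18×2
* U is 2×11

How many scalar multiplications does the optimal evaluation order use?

1680

Adjacent pairs: PQ = 11·13·12 = 1716; QR = 13·12·14 = 2184; RS = 12·14·18 = 3024; ST = 14·18·2 = 504; TU = 18·2·11 = 396.
Length 3: P..R: k=1: 0+2184+11·13·14=4186; k=2: 1716+0+11·12·14=3564 → min 3564 | Q..S: k=2: 0+3024+13·12·18=5832; k=3: 2184+0+13·14·18=5460 → min 5460 | R..T: k=3: 0+504+12·14·2=840; k=4: 3024+0+12·18·2=3456 → min 840 | S..U: k=4: 0+396+14·18·11=3168; k=5: 504+0+14·2·11=812 → min 812.
Length 4: P..S: k=1: 0+5460+11·13·18=8034; k=2: 1716+3024+11·12·18=7116; k=3: 3564+0+11·14·18=6336 → min 6336 | Q..T: k=2: 0+840+13·12·2=1152; k=3: 2184+504+13·14·2=3052; k=4: 5460+0+13·18·2=5928 → min 1152 | R..U: k=3: 0+812+12·14·11=2660; k=4: 3024+396+12·18·11=5796; k=5: 840+0+12·2·11=1104 → min 1104.
Length 5: P..T: k=1: 0+1152+11·13·2=1438; k=2: 1716+840+11·12·2=2820; k=3: 3564+504+11·14·2=4376; k=4: 6336+0+11·18·2=6732 → min 1438 | Q..U: k=2: 0+1104+13·12·11=2820; k=3: 2184+812+13·14·11=4998; k=4: 5460+396+13·18·11=8430; k=5: 1152+0+13·2·11=1438 → min 1438.
Length 6: P..U: k=1: 0+1438+11·13·11=3011; k=2: 1716+1104+11·12·11=4272; k=3: 3564+812+11·14·11=6070; k=4: 6336+396+11·18·11=8910; k=5: 1438+0+11·2·11=1680 → min 1680.
Optimal order: ((P·(Q·(R·(S·T))))·U) with cost 1680.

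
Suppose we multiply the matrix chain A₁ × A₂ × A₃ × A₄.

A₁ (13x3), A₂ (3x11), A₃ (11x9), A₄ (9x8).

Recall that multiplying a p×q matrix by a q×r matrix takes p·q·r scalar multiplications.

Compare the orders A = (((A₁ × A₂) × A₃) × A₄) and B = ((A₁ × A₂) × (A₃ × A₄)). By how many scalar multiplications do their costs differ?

Order A = (((A₁ × A₂) × A₃) × A₄): (A₁ × A₂): 13×3 by 3×11 → 13×11, cost 13·3·11 = 429; ((A₁ × A₂) × A₃): 13×11 by 11×9 → 13×9, cost 13·11·9 = 1287; cumulative 1716; (((A₁ × A₂) × A₃) × A₄): 13×9 by 9×8 → 13×8, cost 13·9·8 = 936; cumulative 2652. Total 2652.
Order B = ((A₁ × A₂) × (A₃ × A₄)): (A₁ × A₂): 13×3 by 3×11 → 13×11, cost 13·3·11 = 429; (A₃ × A₄): 11×9 by 9×8 → 11×8, cost 11·9·8 = 792; ((A₁ × A₂) × (A₃ × A₄)): 13×11 by 11×8 → 13×8, cost 13·11·8 = 1144; cumulative 2365. Total 2365.
Difference: |2652 − 2365| = 287.

287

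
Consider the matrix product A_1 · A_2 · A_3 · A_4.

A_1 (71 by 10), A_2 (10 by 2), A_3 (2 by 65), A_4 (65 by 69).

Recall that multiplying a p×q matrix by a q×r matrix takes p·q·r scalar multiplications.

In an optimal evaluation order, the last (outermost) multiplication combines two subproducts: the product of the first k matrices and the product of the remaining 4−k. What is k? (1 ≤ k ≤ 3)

Adjacent pairs: A_1A_2 = 71·10·2 = 1420; A_2A_3 = 10·2·65 = 1300; A_3A_4 = 2·65·69 = 8970.
Length 3: A_1..A_3: k=1: 0+1300+71·10·65=47450; k=2: 1420+0+71·2·65=10650 → min 10650 | A_2..A_4: k=2: 0+8970+10·2·69=10350; k=3: 1300+0+10·65·69=46150 → min 10350.
Top-level splits: k=1: (A_1..A_1)·(A_2..A_4) → 0+10350+71·10·69 = 59340; k=2: (A_1..A_2)·(A_3..A_4) → 1420+8970+71·2·69 = 20188; k=3: (A_1..A_3)·(A_4..A_4) → 10650+0+71·65·69 = 329085.
Best split is after A_2, i.e. k = 2.

2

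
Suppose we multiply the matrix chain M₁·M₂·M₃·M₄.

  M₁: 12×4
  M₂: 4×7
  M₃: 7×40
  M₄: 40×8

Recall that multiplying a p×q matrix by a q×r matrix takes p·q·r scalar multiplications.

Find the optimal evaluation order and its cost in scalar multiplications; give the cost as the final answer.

Adjacent pairs: M₁M₂ = 12·4·7 = 336; M₂M₃ = 4·7·40 = 1120; M₃M₄ = 7·40·8 = 2240.
Length 3: M₁..M₃: k=1: 0+1120+12·4·40=3040; k=2: 336+0+12·7·40=3696 → min 3040 | M₂..M₄: k=2: 0+2240+4·7·8=2464; k=3: 1120+0+4·40·8=2400 → min 2400.
Length 4: M₁..M₄: k=1: 0+2400+12·4·8=2784; k=2: 336+2240+12·7·8=3248; k=3: 3040+0+12·40·8=6880 → min 2784.
Optimal parenthesization: (M₁·((M₂·M₃)·M₄)) with cost 2784.

2784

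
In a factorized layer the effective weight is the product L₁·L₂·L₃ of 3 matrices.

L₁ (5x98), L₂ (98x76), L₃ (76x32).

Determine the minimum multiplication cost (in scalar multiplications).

49400

Order (L₁·(L₂·L₃)): (L₂·L₃): 98×76 by 76×32 → 98×32, cost 98·76·32 = 238336; (L₁·(L₂·L₃)): 5×98 by 98×32 → 5×32, cost 5·98·32 = 15680; cumulative 254016. Total 254016.
Order ((L₁·L₂)·L₃): (L₁·L₂): 5×98 by 98×76 → 5×76, cost 5·98·76 = 37240; ((L₁·L₂)·L₃): 5×76 by 76×32 → 5×32, cost 5·76·32 = 12160; cumulative 49400. Total 49400.
Minimum: 49400.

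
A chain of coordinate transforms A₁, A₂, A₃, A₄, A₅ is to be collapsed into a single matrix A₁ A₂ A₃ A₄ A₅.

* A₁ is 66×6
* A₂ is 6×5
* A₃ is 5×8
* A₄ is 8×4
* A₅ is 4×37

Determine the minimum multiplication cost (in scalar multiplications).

Adjacent pairs: A₁A₂ = 66·6·5 = 1980; A₂A₃ = 6·5·8 = 240; A₃A₄ = 5·8·4 = 160; A₄A₅ = 8·4·37 = 1184.
Length 3: A₁..A₃: k=1: 0+240+66·6·8=3408; k=2: 1980+0+66·5·8=4620 → min 3408 | A₂..A₄: k=2: 0+160+6·5·4=280; k=3: 240+0+6·8·4=432 → min 280 | A₃..A₅: k=3: 0+1184+5·8·37=2664; k=4: 160+0+5·4·37=900 → min 900.
Length 4: A₁..A₄: k=1: 0+280+66·6·4=1864; k=2: 1980+160+66·5·4=3460; k=3: 3408+0+66·8·4=5520 → min 1864 | A₂..A₅: k=2: 0+900+6·5·37=2010; k=3: 240+1184+6·8·37=3200; k=4: 280+0+6·4·37=1168 → min 1168.
Length 5: A₁..A₅: k=1: 0+1168+66·6·37=15820; k=2: 1980+900+66·5·37=15090; k=3: 3408+1184+66·8·37=24128; k=4: 1864+0+66·4·37=11632 → min 11632.
Optimal order: ((A₁ (A₂ (A₃ A₄))) A₅) with cost 11632.

11632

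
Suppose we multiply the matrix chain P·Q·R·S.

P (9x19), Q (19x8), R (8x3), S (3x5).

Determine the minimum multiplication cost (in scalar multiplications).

1104

Adjacent pairs: PQ = 9·19·8 = 1368; QR = 19·8·3 = 456; RS = 8·3·5 = 120.
Length 3: P..R: k=1: 0+456+9·19·3=969; k=2: 1368+0+9·8·3=1584 → min 969 | Q..S: k=2: 0+120+19·8·5=880; k=3: 456+0+19·3·5=741 → min 741.
Length 4: P..S: k=1: 0+741+9·19·5=1596; k=2: 1368+120+9·8·5=1848; k=3: 969+0+9·3·5=1104 → min 1104.
Optimal order: ((P·(Q·R))·S) with cost 1104.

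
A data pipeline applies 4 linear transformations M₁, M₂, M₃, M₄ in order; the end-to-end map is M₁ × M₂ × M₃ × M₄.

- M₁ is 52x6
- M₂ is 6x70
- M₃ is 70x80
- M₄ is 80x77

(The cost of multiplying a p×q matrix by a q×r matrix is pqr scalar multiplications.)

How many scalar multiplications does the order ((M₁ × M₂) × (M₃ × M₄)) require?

(M₁ × M₂): 52×6 by 6×70 → 52×70, cost 52·6·70 = 21840
(M₃ × M₄): 70×80 by 80×77 → 70×77, cost 70·80·77 = 431200
((M₁ × M₂) × (M₃ × M₄)): 52×70 by 70×77 → 52×77, cost 52·70·77 = 280280; cumulative 733320
Total: 733320 scalar multiplications.

733320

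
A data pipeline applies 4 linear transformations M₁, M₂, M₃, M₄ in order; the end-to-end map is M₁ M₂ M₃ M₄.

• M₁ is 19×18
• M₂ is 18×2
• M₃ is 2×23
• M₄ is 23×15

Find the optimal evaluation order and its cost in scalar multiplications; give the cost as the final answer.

Adjacent pairs: M₁M₂ = 19·18·2 = 684; M₂M₃ = 18·2·23 = 828; M₃M₄ = 2·23·15 = 690.
Length 3: M₁..M₃: k=1: 0+828+19·18·23=8694; k=2: 684+0+19·2·23=1558 → min 1558 | M₂..M₄: k=2: 0+690+18·2·15=1230; k=3: 828+0+18·23·15=7038 → min 1230.
Length 4: M₁..M₄: k=1: 0+1230+19·18·15=6360; k=2: 684+690+19·2·15=1944; k=3: 1558+0+19·23·15=8113 → min 1944.
Optimal parenthesization: ((M₁ M₂) (M₃ M₄)) with cost 1944.

1944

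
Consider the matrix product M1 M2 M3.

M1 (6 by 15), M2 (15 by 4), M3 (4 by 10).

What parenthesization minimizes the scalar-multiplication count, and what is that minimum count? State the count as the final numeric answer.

(M1 (M2 M3)): cost 1500.
((M1 M2) M3): cost 600.
Optimal: ((M1 M2) M3) with cost 600.

600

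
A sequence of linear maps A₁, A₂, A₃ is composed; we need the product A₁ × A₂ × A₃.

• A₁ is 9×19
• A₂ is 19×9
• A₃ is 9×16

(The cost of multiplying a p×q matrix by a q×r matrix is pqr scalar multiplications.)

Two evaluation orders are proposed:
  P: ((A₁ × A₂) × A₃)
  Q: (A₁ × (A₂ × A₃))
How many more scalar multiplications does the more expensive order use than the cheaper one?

2637

Order P = ((A₁ × A₂) × A₃): (A₁ × A₂): 9×19 by 19×9 → 9×9, cost 9·19·9 = 1539; ((A₁ × A₂) × A₃): 9×9 by 9×16 → 9×16, cost 9·9·16 = 1296; cumulative 2835. Total 2835.
Order Q = (A₁ × (A₂ × A₃)): (A₂ × A₃): 19×9 by 9×16 → 19×16, cost 19·9·16 = 2736; (A₁ × (A₂ × A₃)): 9×19 by 19×16 → 9×16, cost 9·19·16 = 2736; cumulative 5472. Total 5472.
Difference: |2835 − 5472| = 2637.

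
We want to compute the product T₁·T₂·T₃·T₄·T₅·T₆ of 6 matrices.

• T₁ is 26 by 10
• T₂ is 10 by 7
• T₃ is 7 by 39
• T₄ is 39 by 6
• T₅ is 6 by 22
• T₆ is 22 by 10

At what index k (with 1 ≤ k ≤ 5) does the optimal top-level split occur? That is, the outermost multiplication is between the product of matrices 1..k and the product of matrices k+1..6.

Adjacent pairs: T₁T₂ = 26·10·7 = 1820; T₂T₃ = 10·7·39 = 2730; T₃T₄ = 7·39·6 = 1638; T₄T₅ = 39·6·22 = 5148; T₅T₆ = 6·22·10 = 1320.
Length 3: T₁..T₃: k=1: 0+2730+26·10·39=12870; k=2: 1820+0+26·7·39=8918 → min 8918 | T₂..T₄: k=2: 0+1638+10·7·6=2058; k=3: 2730+0+10·39·6=5070 → min 2058 | T₃..T₅: k=3: 0+5148+7·39·22=11154; k=4: 1638+0+7·6·22=2562 → min 2562 | T₄..T₆: k=4: 0+1320+39·6·10=3660; k=5: 5148+0+39·22·10=13728 → min 3660.
Length 4: T₁..T₄: k=1: 0+2058+26·10·6=3618; k=2: 1820+1638+26·7·6=4550; k=3: 8918+0+26·39·6=15002 → min 3618 | T₂..T₅: k=2: 0+2562+10·7·22=4102; k=3: 2730+5148+10·39·22=16458; k=4: 2058+0+10·6·22=3378 → min 3378 | T₃..T₆: k=3: 0+3660+7·39·10=6390; k=4: 1638+1320+7·6·10=3378; k=5: 2562+0+7·22·10=4102 → min 3378.
Length 5: T₁..T₅: k=1: 0+3378+26·10·22=9098; k=2: 1820+2562+26·7·22=8386; k=3: 8918+5148+26·39·22=36374; k=4: 3618+0+26·6·22=7050 → min 7050 | T₂..T₆: k=2: 0+3378+10·7·10=4078; k=3: 2730+3660+10·39·10=10290; k=4: 2058+1320+10·6·10=3978; k=5: 3378+0+10·22·10=5578 → min 3978.
Top-level splits: k=1: (T₁..T₁)·(T₂..T₆) → 0+3978+26·10·10 = 6578; k=2: (T₁..T₂)·(T₃..T₆) → 1820+3378+26·7·10 = 7018; k=3: (T₁..T₃)·(T₄..T₆) → 8918+3660+26·39·10 = 22718; k=4: (T₁..T₄)·(T₅..T₆) → 3618+1320+26·6·10 = 6498; k=5: (T₁..T₅)·(T₆..T₆) → 7050+0+26·22·10 = 12770.
Best split is after T₄, i.e. k = 4.

4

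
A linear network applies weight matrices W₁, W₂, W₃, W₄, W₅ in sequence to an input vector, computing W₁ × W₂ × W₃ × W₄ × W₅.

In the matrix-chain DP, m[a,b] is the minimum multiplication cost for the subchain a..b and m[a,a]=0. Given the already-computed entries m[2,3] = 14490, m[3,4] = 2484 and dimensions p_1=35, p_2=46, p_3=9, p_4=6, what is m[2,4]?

12144

m[2,4] = min over k∈[2,3] of m[2,k]+m[k+1,4]+p_{1}·p_k·p_{4}.
k=2: 0 + 2484 + 35·46·6 = 12144; k=3: 14490 + 0 + 35·9·6 = 16380.
Minimum: 12144 at k=2.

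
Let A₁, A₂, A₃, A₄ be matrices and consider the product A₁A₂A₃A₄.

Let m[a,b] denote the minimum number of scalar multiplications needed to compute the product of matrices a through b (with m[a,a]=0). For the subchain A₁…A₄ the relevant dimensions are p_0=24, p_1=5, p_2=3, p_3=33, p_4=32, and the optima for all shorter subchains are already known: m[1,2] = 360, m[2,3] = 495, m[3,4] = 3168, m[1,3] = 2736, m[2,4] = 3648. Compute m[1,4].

5832

m[1,4] = min over k∈[1,3] of m[1,k]+m[k+1,4]+p_{0}·p_k·p_{4}.
k=1: 0 + 3648 + 24·5·32 = 7488; k=2: 360 + 3168 + 24·3·32 = 5832; k=3: 2736 + 0 + 24·33·32 = 28080.
Minimum: 5832 at k=2.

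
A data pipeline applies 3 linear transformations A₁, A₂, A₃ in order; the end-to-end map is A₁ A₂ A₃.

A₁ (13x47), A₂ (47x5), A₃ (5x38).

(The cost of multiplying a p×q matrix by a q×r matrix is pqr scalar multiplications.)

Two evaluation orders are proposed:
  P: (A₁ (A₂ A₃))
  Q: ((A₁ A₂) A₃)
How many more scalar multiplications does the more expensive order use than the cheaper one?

Order P = (A₁ (A₂ A₃)): (A₂ A₃): 47×5 by 5×38 → 47×38, cost 47·5·38 = 8930; (A₁ (A₂ A₃)): 13×47 by 47×38 → 13×38, cost 13·47·38 = 23218; cumulative 32148. Total 32148.
Order Q = ((A₁ A₂) A₃): (A₁ A₂): 13×47 by 47×5 → 13×5, cost 13·47·5 = 3055; ((A₁ A₂) A₃): 13×5 by 5×38 → 13×38, cost 13·5·38 = 2470; cumulative 5525. Total 5525.
Difference: |32148 − 5525| = 26623.

26623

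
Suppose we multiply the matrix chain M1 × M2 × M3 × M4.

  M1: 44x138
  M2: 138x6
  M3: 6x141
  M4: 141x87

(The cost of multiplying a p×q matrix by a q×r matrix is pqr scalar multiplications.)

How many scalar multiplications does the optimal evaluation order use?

133002

Adjacent pairs: M1M2 = 44·138·6 = 36432; M2M3 = 138·6·141 = 116748; M3M4 = 6·141·87 = 73602.
Length 3: M1..M3: k=1: 0+116748+44·138·141=972900; k=2: 36432+0+44·6·141=73656 → min 73656 | M2..M4: k=2: 0+73602+138·6·87=145638; k=3: 116748+0+138·141·87=1809594 → min 145638.
Length 4: M1..M4: k=1: 0+145638+44·138·87=673902; k=2: 36432+73602+44·6·87=133002; k=3: 73656+0+44·141·87=613404 → min 133002.
Optimal order: ((M1 × M2) × (M3 × M4)) with cost 133002.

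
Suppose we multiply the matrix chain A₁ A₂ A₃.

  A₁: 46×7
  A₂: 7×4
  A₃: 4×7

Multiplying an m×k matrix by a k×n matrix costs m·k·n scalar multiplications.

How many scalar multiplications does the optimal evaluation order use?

2450

Order (A₁ (A₂ A₃)): (A₂ A₃): 7×4 by 4×7 → 7×7, cost 7·4·7 = 196; (A₁ (A₂ A₃)): 46×7 by 7×7 → 46×7, cost 46·7·7 = 2254; cumulative 2450. Total 2450.
Order ((A₁ A₂) A₃): (A₁ A₂): 46×7 by 7×4 → 46×4, cost 46·7·4 = 1288; ((A₁ A₂) A₃): 46×4 by 4×7 → 46×7, cost 46·4·7 = 1288; cumulative 2576. Total 2576.
Minimum: 2450.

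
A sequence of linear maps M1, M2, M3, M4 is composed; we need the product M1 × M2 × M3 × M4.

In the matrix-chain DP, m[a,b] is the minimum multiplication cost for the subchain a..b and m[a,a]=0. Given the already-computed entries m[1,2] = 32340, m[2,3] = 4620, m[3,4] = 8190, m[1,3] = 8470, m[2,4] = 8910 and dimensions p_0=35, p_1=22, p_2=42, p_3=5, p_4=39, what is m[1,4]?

15295

m[1,4] = min over k∈[1,3] of m[1,k]+m[k+1,4]+p_{0}·p_k·p_{4}.
k=1: 0 + 8910 + 35·22·39 = 38940; k=2: 32340 + 8190 + 35·42·39 = 97860; k=3: 8470 + 0 + 35·5·39 = 15295.
Minimum: 15295 at k=3.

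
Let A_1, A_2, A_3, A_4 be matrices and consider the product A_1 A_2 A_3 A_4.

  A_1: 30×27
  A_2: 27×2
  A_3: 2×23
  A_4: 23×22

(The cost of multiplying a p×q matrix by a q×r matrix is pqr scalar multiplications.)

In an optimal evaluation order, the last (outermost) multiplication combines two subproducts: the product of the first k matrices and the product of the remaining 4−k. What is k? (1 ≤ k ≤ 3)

2

Adjacent pairs: A_1A_2 = 30·27·2 = 1620; A_2A_3 = 27·2·23 = 1242; A_3A_4 = 2·23·22 = 1012.
Length 3: A_1..A_3: k=1: 0+1242+30·27·23=19872; k=2: 1620+0+30·2·23=3000 → min 3000 | A_2..A_4: k=2: 0+1012+27·2·22=2200; k=3: 1242+0+27·23·22=14904 → min 2200.
Top-level splits: k=1: (A_1..A_1)·(A_2..A_4) → 0+2200+30·27·22 = 20020; k=2: (A_1..A_2)·(A_3..A_4) → 1620+1012+30·2·22 = 3952; k=3: (A_1..A_3)·(A_4..A_4) → 3000+0+30·23·22 = 18180.
Best split is after A_2, i.e. k = 2.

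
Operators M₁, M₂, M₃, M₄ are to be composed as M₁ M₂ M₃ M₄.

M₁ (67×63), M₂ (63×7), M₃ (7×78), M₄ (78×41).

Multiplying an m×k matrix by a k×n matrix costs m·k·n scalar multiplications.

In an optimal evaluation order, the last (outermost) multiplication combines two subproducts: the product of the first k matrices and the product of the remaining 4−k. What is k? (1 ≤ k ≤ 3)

Adjacent pairs: M₁M₂ = 67·63·7 = 29547; M₂M₃ = 63·7·78 = 34398; M₃M₄ = 7·78·41 = 22386.
Length 3: M₁..M₃: k=1: 0+34398+67·63·78=363636; k=2: 29547+0+67·7·78=66129 → min 66129 | M₂..M₄: k=2: 0+22386+63·7·41=40467; k=3: 34398+0+63·78·41=235872 → min 40467.
Top-level splits: k=1: (M₁..M₁)·(M₂..M₄) → 0+40467+67·63·41 = 213528; k=2: (M₁..M₂)·(M₃..M₄) → 29547+22386+67·7·41 = 71162; k=3: (M₁..M₃)·(M₄..M₄) → 66129+0+67·78·41 = 280395.
Best split is after M₂, i.e. k = 2.

2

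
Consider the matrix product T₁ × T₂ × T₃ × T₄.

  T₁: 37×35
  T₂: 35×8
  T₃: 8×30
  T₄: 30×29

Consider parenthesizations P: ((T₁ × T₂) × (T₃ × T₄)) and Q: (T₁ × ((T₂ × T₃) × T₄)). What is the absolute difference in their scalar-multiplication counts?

Order P = ((T₁ × T₂) × (T₃ × T₄)): (T₁ × T₂): 37×35 by 35×8 → 37×8, cost 37·35·8 = 10360; (T₃ × T₄): 8×30 by 30×29 → 8×29, cost 8·30·29 = 6960; ((T₁ × T₂) × (T₃ × T₄)): 37×8 by 8×29 → 37×29, cost 37·8·29 = 8584; cumulative 25904. Total 25904.
Order Q = (T₁ × ((T₂ × T₃) × T₄)): (T₂ × T₃): 35×8 by 8×30 → 35×30, cost 35·8·30 = 8400; ((T₂ × T₃) × T₄): 35×30 by 30×29 → 35×29, cost 35·30·29 = 30450; cumulative 38850; (T₁ × ((T₂ × T₃) × T₄)): 37×35 by 35×29 → 37×29, cost 37·35·29 = 37555; cumulative 76405. Total 76405.
Difference: |25904 − 76405| = 50501.

50501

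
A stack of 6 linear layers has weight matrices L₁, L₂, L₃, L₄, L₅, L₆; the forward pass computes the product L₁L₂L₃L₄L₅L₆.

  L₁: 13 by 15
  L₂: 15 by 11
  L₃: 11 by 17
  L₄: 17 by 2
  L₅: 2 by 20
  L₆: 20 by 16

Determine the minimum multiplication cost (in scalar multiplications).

2150

Adjacent pairs: L₁L₂ = 13·15·11 = 2145; L₂L₃ = 15·11·17 = 2805; L₃L₄ = 11·17·2 = 374; L₄L₅ = 17·2·20 = 680; L₅L₆ = 2·20·16 = 640.
Length 3: L₁..L₃: k=1: 0+2805+13·15·17=6120; k=2: 2145+0+13·11·17=4576 → min 4576 | L₂..L₄: k=2: 0+374+15·11·2=704; k=3: 2805+0+15·17·2=3315 → min 704 | L₃..L₅: k=3: 0+680+11·17·20=4420; k=4: 374+0+11·2·20=814 → min 814 | L₄..L₆: k=4: 0+640+17·2·16=1184; k=5: 680+0+17·20·16=6120 → min 1184.
Length 4: L₁..L₄: k=1: 0+704+13·15·2=1094; k=2: 2145+374+13·11·2=2805; k=3: 4576+0+13·17·2=5018 → min 1094 | L₂..L₅: k=2: 0+814+15·11·20=4114; k=3: 2805+680+15·17·20=8585; k=4: 704+0+15·2·20=1304 → min 1304 | L₃..L₆: k=3: 0+1184+11·17·16=4176; k=4: 374+640+11·2·16=1366; k=5: 814+0+11·20·16=4334 → min 1366.
Length 5: L₁..L₅: k=1: 0+1304+13·15·20=5204; k=2: 2145+814+13·11·20=5819; k=3: 4576+680+13·17·20=9676; k=4: 1094+0+13·2·20=1614 → min 1614 | L₂..L₆: k=2: 0+1366+15·11·16=4006; k=3: 2805+1184+15·17·16=8069; k=4: 704+640+15·2·16=1824; k=5: 1304+0+15·20·16=6104 → min 1824.
Length 6: L₁..L₆: k=1: 0+1824+13·15·16=4944; k=2: 2145+1366+13·11·16=5799; k=3: 4576+1184+13·17·16=9296; k=4: 1094+640+13·2·16=2150; k=5: 1614+0+13·20·16=5774 → min 2150.
Optimal order: ((L₁(L₂(L₃L₄)))(L₅L₆)) with cost 2150.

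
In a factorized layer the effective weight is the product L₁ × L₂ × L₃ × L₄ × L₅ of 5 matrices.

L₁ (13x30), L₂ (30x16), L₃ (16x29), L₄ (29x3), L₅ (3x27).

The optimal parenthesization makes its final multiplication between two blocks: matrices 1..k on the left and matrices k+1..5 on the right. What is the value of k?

Adjacent pairs: L₁L₂ = 13·30·16 = 6240; L₂L₃ = 30·16·29 = 13920; L₃L₄ = 16·29·3 = 1392; L₄L₅ = 29·3·27 = 2349.
Length 3: L₁..L₃: k=1: 0+13920+13·30·29=25230; k=2: 6240+0+13·16·29=12272 → min 12272 | L₂..L₄: k=2: 0+1392+30·16·3=2832; k=3: 13920+0+30·29·3=16530 → min 2832 | L₃..L₅: k=3: 0+2349+16·29·27=14877; k=4: 1392+0+16·3·27=2688 → min 2688.
Length 4: L₁..L₄: k=1: 0+2832+13·30·3=4002; k=2: 6240+1392+13·16·3=8256; k=3: 12272+0+13·29·3=13403 → min 4002 | L₂..L₅: k=2: 0+2688+30·16·27=15648; k=3: 13920+2349+30·29·27=39759; k=4: 2832+0+30·3·27=5262 → min 5262.
Top-level splits: k=1: (L₁..L₁)·(L₂..L₅) → 0+5262+13·30·27 = 15792; k=2: (L₁..L₂)·(L₃..L₅) → 6240+2688+13·16·27 = 14544; k=3: (L₁..L₃)·(L₄..L₅) → 12272+2349+13·29·27 = 24800; k=4: (L₁..L₄)·(L₅..L₅) → 4002+0+13·3·27 = 5055.
Best split is after L₄, i.e. k = 4.

4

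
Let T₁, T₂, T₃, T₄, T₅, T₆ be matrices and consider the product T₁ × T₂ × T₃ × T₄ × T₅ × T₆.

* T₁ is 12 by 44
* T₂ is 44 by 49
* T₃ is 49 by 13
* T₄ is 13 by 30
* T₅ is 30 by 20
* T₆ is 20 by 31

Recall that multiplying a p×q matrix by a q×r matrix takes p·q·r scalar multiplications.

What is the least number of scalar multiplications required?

51876

Adjacent pairs: T₁T₂ = 12·44·49 = 25872; T₂T₃ = 44·49·13 = 28028; T₃T₄ = 49·13·30 = 19110; T₄T₅ = 13·30·20 = 7800; T₅T₆ = 30·20·31 = 18600.
Length 3: T₁..T₃: k=1: 0+28028+12·44·13=34892; k=2: 25872+0+12·49·13=33516 → min 33516 | T₂..T₄: k=2: 0+19110+44·49·30=83790; k=3: 28028+0+44·13·30=45188 → min 45188 | T₃..T₅: k=3: 0+7800+49·13·20=20540; k=4: 19110+0+49·30·20=48510 → min 20540 | T₄..T₆: k=4: 0+18600+13·30·31=30690; k=5: 7800+0+13·20·31=15860 → min 15860.
Length 4: T₁..T₄: k=1: 0+45188+12·44·30=61028; k=2: 25872+19110+12·49·30=62622; k=3: 33516+0+12·13·30=38196 → min 38196 | T₂..T₅: k=2: 0+20540+44·49·20=63660; k=3: 28028+7800+44·13·20=47268; k=4: 45188+0+44·30·20=71588 → min 47268 | T₃..T₆: k=3: 0+15860+49·13·31=35607; k=4: 19110+18600+49·30·31=83280; k=5: 20540+0+49·20·31=50920 → min 35607.
Length 5: T₁..T₅: k=1: 0+47268+12·44·20=57828; k=2: 25872+20540+12·49·20=58172; k=3: 33516+7800+12·13·20=44436; k=4: 38196+0+12·30·20=45396 → min 44436 | T₂..T₆: k=2: 0+35607+44·49·31=102443; k=3: 28028+15860+44·13·31=61620; k=4: 45188+18600+44·30·31=104708; k=5: 47268+0+44·20·31=74548 → min 61620.
Length 6: T₁..T₆: k=1: 0+61620+12·44·31=77988; k=2: 25872+35607+12·49·31=79707; k=3: 33516+15860+12·13·31=54212; k=4: 38196+18600+12·30·31=67956; k=5: 44436+0+12·20·31=51876 → min 51876.
Optimal order: ((((T₁ × T₂) × T₃) × (T₄ × T₅)) × T₆) with cost 51876.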